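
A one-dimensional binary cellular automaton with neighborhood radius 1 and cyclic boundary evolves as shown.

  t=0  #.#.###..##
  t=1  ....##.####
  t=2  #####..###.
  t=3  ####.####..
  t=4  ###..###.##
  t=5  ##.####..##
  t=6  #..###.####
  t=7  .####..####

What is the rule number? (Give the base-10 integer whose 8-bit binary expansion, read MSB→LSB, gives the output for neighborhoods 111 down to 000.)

155

  ###|#  b7=1 t=0,i=5
  ##.|.  b6=0 t=0,i=0
  #.#|.  b5=0 t=0,i=1
  #..|#  b4=1 t=0,i=7
  .##|#  b3=1 t=0,i=4
  .#.|.  b2=0 t=0,i=2
  ..#|#  b1=1 t=0,i=8
  ...|#  b0=1 t=1,i=1
  bits 10011011 = 155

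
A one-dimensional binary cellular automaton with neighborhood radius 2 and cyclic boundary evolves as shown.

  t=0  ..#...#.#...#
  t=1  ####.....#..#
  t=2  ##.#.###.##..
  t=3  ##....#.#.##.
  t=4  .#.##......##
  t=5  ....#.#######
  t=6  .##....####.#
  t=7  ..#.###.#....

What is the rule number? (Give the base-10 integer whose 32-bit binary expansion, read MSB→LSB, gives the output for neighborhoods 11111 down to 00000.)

  #####|#  b31=1 t=1,i=1
  ####.|.  b30=0 t=1,i=2
  ###.#|.  b29=0 t=2,i=7
  ###..|#  b28=1 t=1,i=3
  ##.##|#  b27=1 t=2,i=8
  ##.#.|.  b26=0 t=2,i=2
  ##..#|#  b25=1 t=2,i=11
  ##...|.  b24=0 t=1,i=4
  #.###|.  b23=0 t=2,i=5
  #.##.|.  b22=0 t=2,i=9
  #.#.#|.  b21=0 t=2,i=3
  #.#..|.  b20=0 t=0,i=8
  #..##|.  b19=0 t=1,i=11
  #..#.|#  b18=1 t=0,i=1
  #...#|.  b17=0 t=0,i=4
  #....|#  b16=1 t=1,i=5
  .####|#  b15=1 t=1,i=0
  .###.|#  b14=1 t=2,i=6
  .##.#|#  b13=1 t=2,i=1
  .##..|#  b12=1 t=2,i=10
  .#.##|.  b11=0 t=2,i=4
  .#.#.|.  b10=0 t=0,i=7
  .#..#|#  b9=1 t=0,i=0
  .#...|#  b8=1 t=0,i=3
  ..###|.  b7=0 t=1,i=12
  ..##.|#  b6=1 t=2,i=0
  ..#.#|.  b5=0 t=0,i=6
  ..#..|#  b4=1 t=0,i=2
  ...##|#  b3=1 t=4,i=10
  ...#.|.  b2=0 t=0,i=5
  ....#|#  b1=1 t=1,i=7
  .....|#  b0=1 t=1,i=6
  bits 10011010000001011111001101011011 = 2584081243

2584081243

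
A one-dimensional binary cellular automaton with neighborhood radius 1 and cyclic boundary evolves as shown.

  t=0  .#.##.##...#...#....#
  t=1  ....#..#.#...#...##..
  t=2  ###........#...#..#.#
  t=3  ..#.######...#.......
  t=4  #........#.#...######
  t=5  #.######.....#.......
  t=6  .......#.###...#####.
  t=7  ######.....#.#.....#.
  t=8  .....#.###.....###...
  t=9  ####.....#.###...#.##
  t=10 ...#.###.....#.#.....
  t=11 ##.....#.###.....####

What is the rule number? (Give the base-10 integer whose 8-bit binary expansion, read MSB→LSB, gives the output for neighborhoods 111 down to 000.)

  [7] ### => .  t=2,i=0
  [6] ##. => #  t=0,i=4
  [5] #.# => .  t=0,i=0
  [4] #.. => .  t=0,i=8
  [3] .## => .  t=0,i=3
  [2] .#. => .  t=0,i=1
  [1] ..# => .  t=0,i=10
  [0] ... => #  t=0,i=9
  bits 01000001 = 65

65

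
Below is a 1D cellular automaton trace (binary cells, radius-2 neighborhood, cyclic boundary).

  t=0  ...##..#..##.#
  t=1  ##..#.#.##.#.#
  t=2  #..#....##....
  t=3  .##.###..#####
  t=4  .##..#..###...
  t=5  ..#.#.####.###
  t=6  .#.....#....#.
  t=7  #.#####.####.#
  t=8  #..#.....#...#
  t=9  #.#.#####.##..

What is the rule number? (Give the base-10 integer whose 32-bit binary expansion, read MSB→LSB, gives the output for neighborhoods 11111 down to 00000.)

  [31] ##### => .  t=3,i=11
  [30] ####. => .  t=3,i=12
  [29] ###.# => .  t=3,i=13
  [28] ###.. => .  t=1,i=1
  [27] ##.## => .  t=3,i=0
  [26] ##.#. => .  t=0,i=12
  [25] ##..# => .  t=0,i=5
  [24] ##... => #  t=2,i=10
  [23] #.### => .  t=1,i=13
  [22] #.##. => #  t=1,i=8
  [21] #.#.# => .  t=1,i=6
  [20] #.#.. => #  t=0,i=13
  [19] #..## => #  t=0,i=9
  [18] #..#. => #  t=0,i=6
  [17] #...# => #  t=0,i=1
  [16] #.... => #  t=2,i=5
  [15] .#### => #  t=3,i=10
  [14] .###. => #  t=1,i=0
  [13] .##.# => #  t=0,i=11
  [12] .##.. => #  t=0,i=4
  [11] .#.## => .  t=1,i=7
  [10] .#.#. => .  t=1,i=5
  [9] .#..# => #  t=0,i=8
  [8] .#... => #  t=0,i=0
  [7] ..### => #  t=3,i=9
  [6] ..##. => .  t=0,i=3
  [5] ..#.# => .  t=1,i=4
  [4] ..#.. => .  t=0,i=7
  [3] ...## => .  t=0,i=2
  [2] ...#. => #  t=2,i=13
  [1] ....# => #  t=2,i=6
  [0] ..... => #  t=6,i=4
  bits 00000001010111111111001110000111 = 23065479

23065479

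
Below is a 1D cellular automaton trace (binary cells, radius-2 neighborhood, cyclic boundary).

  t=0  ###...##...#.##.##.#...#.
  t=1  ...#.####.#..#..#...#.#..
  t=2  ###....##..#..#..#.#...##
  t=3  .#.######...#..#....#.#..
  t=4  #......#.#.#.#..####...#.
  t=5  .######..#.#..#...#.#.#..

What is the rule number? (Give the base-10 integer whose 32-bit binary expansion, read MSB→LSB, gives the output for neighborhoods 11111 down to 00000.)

  nb #####: next=.  (t=2,i=0, bit31=0)
  nb ####.: next=#  (t=1,i=7, bit30=1)
  nb ###.#: next=#  (t=1,i=8, bit29=1)
  nb ###..: next=.  (t=0,i=2, bit28=0)
  nb ##.##: next=.  (t=0,i=15, bit27=0)
  nb ##.#.: next=.  (t=0,i=18, bit26=0)
  nb ##..#: next=.  (t=2,i=9, bit25=0)
  nb ##...: next=#  (t=0,i=3, bit24=1)
  nb #.###: next=.  (t=0,i=0, bit23=0)
  nb #.##.: next=#  (t=0,i=13, bit22=1)
  nb #.#.#: next=#  (t=4,i=9, bit21=1)
  nb #.#..: next=.  (t=0,i=19, bit20=0)
  nb #..##: next=.  (t=4,i=15, bit19=0)
  nb #..#.: next=.  (t=1,i=12, bit18=0)
  nb #...#: next=.  (t=0,i=4, bit17=0)
  nb #....: next=#  (t=1,i=24, bit16=1)
  nb .####: next=.  (t=1,i=6, bit15=0)
  nb .###.: next=.  (t=0,i=1, bit14=0)
  nb .##.#: next=.  (t=0,i=14, bit13=0)
  nb .##..: next=#  (t=0,i=7, bit12=1)
  nb .#.##: next=.  (t=0,i=12, bit11=0)
  nb .#.#.: next=.  (t=1,i=21, bit10=0)
  nb .#..#: next=#  (t=1,i=11, bit9=1)
  nb .#...: next=#  (t=0,i=20, bit8=1)
  nb ..###: next=.  (t=2,i=23, bit7=0)
  nb ..##.: next=#  (t=0,i=6, bit6=1)
  nb ..#.#: next=.  (t=0,i=11, bit5=0)
  nb ..#..: next=.  (t=1,i=13, bit4=0)
  nb ...##: next=#  (t=0,i=5, bit3=1)
  nb ...#.: next=#  (t=0,i=10, bit2=1)
  nb ....#: next=#  (t=1,i=1, bit1=1)
  nb .....: next=#  (t=1,i=0, bit0=1)
  bits 01100001011000010001001101001111 = 1633751887

1633751887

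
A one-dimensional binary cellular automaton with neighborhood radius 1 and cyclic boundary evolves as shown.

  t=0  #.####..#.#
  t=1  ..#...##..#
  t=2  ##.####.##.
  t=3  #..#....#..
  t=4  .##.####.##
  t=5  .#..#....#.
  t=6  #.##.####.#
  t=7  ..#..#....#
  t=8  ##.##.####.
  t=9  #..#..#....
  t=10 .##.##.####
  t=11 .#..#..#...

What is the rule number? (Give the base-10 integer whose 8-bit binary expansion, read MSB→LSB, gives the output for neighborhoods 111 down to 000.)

27

  [7] ### => .  t=0,i=3
  [6] ##. => .  t=0,i=0
  [5] #.# => .  t=0,i=1
  [4] #.. => #  t=0,i=6
  [3] .## => #  t=0,i=2
  [2] .#. => .  t=0,i=8
  [1] ..# => #  t=0,i=7
  [0] ... => #  t=1,i=4
  bits 00011011 = 27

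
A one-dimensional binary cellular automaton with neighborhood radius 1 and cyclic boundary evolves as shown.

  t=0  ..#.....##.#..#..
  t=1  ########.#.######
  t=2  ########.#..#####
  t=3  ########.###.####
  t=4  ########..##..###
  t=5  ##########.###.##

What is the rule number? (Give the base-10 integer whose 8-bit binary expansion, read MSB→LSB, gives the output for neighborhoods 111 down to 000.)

  ### -> #   bit 7 = 1  t=1,i=0
  ##. -> #   bit 6 = 1  t=0,i=9
  #.# -> .   bit 5 = 0  t=0,i=10
  #.. -> #   bit 4 = 1  t=0,i=3
  .## -> .   bit 3 = 0  t=0,i=8
  .#. -> #   bit 2 = 1  t=0,i=2
  ..# -> #   bit 1 = 1  t=0,i=1
  ... -> #   bit 0 = 1  t=0,i=0
  bits 11010111 = 215

215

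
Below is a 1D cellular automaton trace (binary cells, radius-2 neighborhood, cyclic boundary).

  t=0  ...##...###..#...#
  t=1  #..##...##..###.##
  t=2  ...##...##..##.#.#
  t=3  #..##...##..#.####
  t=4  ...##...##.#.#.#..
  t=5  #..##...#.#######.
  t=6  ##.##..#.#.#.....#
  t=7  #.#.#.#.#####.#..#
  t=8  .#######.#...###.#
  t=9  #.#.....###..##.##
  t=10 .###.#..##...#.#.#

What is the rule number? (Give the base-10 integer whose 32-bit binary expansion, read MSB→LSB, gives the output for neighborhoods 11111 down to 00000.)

  [31] ##### => .  t=3,i=16
  [30] ####. => .  t=3,i=17
  [29] ###.# => .  t=1,i=14
  [28] ###.. => .  t=0,i=10
  [27] ##.## => #  t=1,i=15
  [26] ##.#. => #  t=2,i=14
  [25] ##..# => .  t=0,i=11
  [24] ##... => .  t=0,i=5
  [23] #.### => .  t=1,i=16
  [22] #.##. => .  t=6,i=3
  [21] #.#.# => #  t=2,i=15
  [20] #.#.. => #  t=2,i=17
  [19] #..## => .  t=1,i=2
  [18] #..#. => #  t=0,i=12
  [17] #...# => .  t=0,i=1
  [16] #.... => .  t=4,i=17
  [15] .#### => #  t=3,i=15
  [14] .###. => #  t=0,i=9
  [13] .##.# => .  t=2,i=13
  [12] .##.. => #  t=0,i=4
  [11] .#.## => #  t=3,i=13
  [10] .#.#. => #  t=2,i=16
  [9] .#..# => #  t=5,i=1
  [8] .#... => #  t=0,i=0
  [7] ..### => #  t=0,i=8
  [6] ..##. => #  t=0,i=3
  [5] ..#.# => .  t=3,i=12
  [4] ..#.. => #  t=0,i=13
  [3] ...## => .  t=0,i=2
  [2] ...#. => #  t=0,i=16
  [1] ....# => .  t=4,i=1
  [0] ..... => #  t=4,i=0
  bits 00001100001101001101111111010101 = 204791765

204791765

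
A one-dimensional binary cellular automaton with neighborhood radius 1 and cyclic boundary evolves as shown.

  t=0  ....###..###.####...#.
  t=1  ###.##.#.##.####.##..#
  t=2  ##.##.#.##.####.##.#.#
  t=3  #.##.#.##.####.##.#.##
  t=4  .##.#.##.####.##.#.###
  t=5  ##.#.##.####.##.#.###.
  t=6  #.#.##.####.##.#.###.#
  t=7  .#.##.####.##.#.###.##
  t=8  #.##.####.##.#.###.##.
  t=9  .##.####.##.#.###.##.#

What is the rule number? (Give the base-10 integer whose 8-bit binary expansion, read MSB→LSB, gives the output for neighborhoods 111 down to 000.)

185

  ###|#  b7=1 t=0,i=5
  ##.|.  b6=0 t=0,i=6
  #.#|#  b5=1 t=0,i=12
  #..|#  b4=1 t=0,i=7
  .##|#  b3=1 t=0,i=4
  .#.|.  b2=0 t=0,i=20
  ..#|.  b1=0 t=0,i=3
  ...|#  b0=1 t=0,i=0
  bits 10111001 = 185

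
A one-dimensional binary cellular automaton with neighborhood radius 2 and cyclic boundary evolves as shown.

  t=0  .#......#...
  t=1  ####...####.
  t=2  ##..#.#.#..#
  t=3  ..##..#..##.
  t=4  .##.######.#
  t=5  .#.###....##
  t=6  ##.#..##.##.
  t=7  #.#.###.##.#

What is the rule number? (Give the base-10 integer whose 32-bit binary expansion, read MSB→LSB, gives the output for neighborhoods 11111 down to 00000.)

  ##### -> .   bit 31 = 0  t=4,i=6
  ####. -> .   bit 30 = 0  t=1,i=2
  ###.# -> .   bit 29 = 0  t=1,i=10
  ###.. -> .   bit 28 = 0  t=1,i=3
  ##.## -> #   bit 27 = 1  t=1,i=11
  ##.#. -> #   bit 26 = 1  t=4,i=10
  ##..# -> #   bit 25 = 1  t=2,i=2
  ##... -> #   bit 24 = 1  t=1,i=4
  #.### -> #   bit 23 = 1  t=1,i=0
  #.##. -> #   bit 22 = 1  t=4,i=1
  #.#.# -> #   bit 21 = 1  t=2,i=6
  #.#.. -> .   bit 20 = 0  t=2,i=8
  #..## -> #   bit 19 = 1  t=2,i=10
  #..#. -> #   bit 18 = 1  t=2,i=3
  #...# -> .   bit 17 = 0  t=1,i=5
  #.... -> #   bit 16 = 1  t=0,i=3
  .#### -> #   bit 15 = 1  t=1,i=1
  .###. -> .   bit 14 = 0  t=2,i=0
  .##.# -> .   bit 13 = 0  t=4,i=2
  .##.. -> .   bit 12 = 0  t=3,i=3
  .#.## -> .   bit 11 = 0  t=4,i=0
  .#.#. -> .   bit 10 = 0  t=2,i=5
  .#..# -> #   bit 9 = 1  t=2,i=9
  .#... -> #   bit 8 = 1  t=0,i=2
  ..### -> .   bit 7 = 0  t=1,i=7
  ..##. -> #   bit 6 = 1  t=3,i=2
  ..#.# -> .   bit 5 = 0  t=2,i=4
  ..#.. -> #   bit 4 = 1  t=0,i=1
  ...## -> #   bit 3 = 1  t=1,i=6
  ...#. -> #   bit 2 = 1  t=0,i=0
  ....# -> .   bit 1 = 0  t=0,i=6
  ..... -> .   bit 0 = 0  t=0,i=4
  bits 00001111111011011000001101011100 = 267223900

267223900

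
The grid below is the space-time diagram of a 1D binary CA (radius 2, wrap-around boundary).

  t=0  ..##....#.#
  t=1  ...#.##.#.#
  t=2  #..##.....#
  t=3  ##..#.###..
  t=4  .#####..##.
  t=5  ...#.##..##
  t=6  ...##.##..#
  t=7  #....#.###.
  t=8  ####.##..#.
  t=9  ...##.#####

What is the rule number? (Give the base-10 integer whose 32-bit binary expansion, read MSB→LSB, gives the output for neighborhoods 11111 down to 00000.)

  nb #####: next=#  (t=4,i=3, bit31=1)
  nb ####.: next=.  (t=4,i=4, bit30=0)
  nb ###.#: next=#  (t=7,i=9, bit29=1)
  nb ###..: next=#  (t=3,i=8, bit28=1)
  nb ##.##: next=#  (t=6,i=5, bit27=1)
  nb ##.#.: next=.  (t=1,i=7, bit26=0)
  nb ##..#: next=#  (t=2,i=1, bit25=1)
  nb ##...: next=.  (t=0,i=4, bit24=0)
  nb #.###: next=.  (t=3,i=6, bit23=0)
  nb #.##.: next=.  (t=1,i=5, bit22=0)
  nb #.#.#: next=.  (t=1,i=8, bit21=0)
  nb #.#..: next=#  (t=0,i=10, bit20=1)
  nb #..##: next=.  (t=0,i=1, bit19=0)
  nb #..#.: next=#  (t=3,i=3, bit18=1)
  nb #...#: next=.  (t=1,i=1, bit17=0)
  nb #....: next=#  (t=0,i=5, bit16=1)
  nb .####: next=.  (t=4,i=2, bit15=0)
  nb .###.: next=.  (t=3,i=7, bit14=0)
  nb .##.#: next=.  (t=1,i=6, bit13=0)
  nb .##..: next=#  (t=0,i=3, bit12=1)
  nb .#.##: next=#  (t=1,i=4, bit11=1)
  nb .#.#.: next=.  (t=0,i=9, bit10=0)
  nb .#..#: next=.  (t=0,i=0, bit9=0)
  nb .#...: next=#  (t=1,i=0, bit8=1)
  nb ..###: next=.  (t=4,i=1, bit7=0)
  nb ..##.: next=.  (t=0,i=2, bit6=0)
  nb ..#.#: next=#  (t=0,i=8, bit5=1)
  nb ..#..: next=.  (t=6,i=10, bit4=0)
  nb ...##: next=.  (t=2,i=9, bit3=0)
  nb ...#.: next=.  (t=0,i=7, bit2=0)
  nb ....#: next=#  (t=0,i=6, bit1=1)
  nb .....: next=#  (t=2,i=7, bit0=1)
  bits 10111010000101010001100100100011 = 3121944867

3121944867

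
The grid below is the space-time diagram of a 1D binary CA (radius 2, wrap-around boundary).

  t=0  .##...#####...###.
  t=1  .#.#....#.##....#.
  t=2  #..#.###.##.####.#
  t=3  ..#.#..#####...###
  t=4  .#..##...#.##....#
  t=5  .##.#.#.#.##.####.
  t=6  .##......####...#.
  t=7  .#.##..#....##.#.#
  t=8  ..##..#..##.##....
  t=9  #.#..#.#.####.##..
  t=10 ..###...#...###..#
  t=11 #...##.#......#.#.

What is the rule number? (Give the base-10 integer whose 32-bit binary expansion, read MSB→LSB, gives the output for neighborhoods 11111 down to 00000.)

3109366342

  ##### -> #   bit 31 = 1  t=0,i=8
  ####. -> .   bit 30 = 0  t=0,i=9
  ###.# -> #   bit 29 = 1  t=2,i=7
  ###.. -> #   bit 28 = 1  t=0,i=10
  ##.## -> #   bit 27 = 1  t=2,i=8
  ##.#. -> .   bit 26 = 0  t=5,i=3
  ##..# -> .   bit 25 = 0  t=0,i=17
  ##... -> #   bit 24 = 1  t=0,i=3
  #.### -> .   bit 23 = 0  t=2,i=5
  #.##. -> #   bit 22 = 1  t=1,i=10
  #.#.# -> .   bit 21 = 0  t=5,i=4
  #.#.. -> #   bit 20 = 1  t=1,i=3
  #..## -> .   bit 19 = 0  t=0,i=0
  #..#. -> #   bit 18 = 1  t=1,i=0
  #...# -> .   bit 17 = 0  t=0,i=4
  #.... -> #   bit 16 = 1  t=1,i=5
  .#### -> .   bit 15 = 0  t=0,i=7
  .###. -> .   bit 14 = 0  t=0,i=15
  .##.# -> #   bit 13 = 1  t=2,i=10
  .##.. -> .   bit 12 = 0  t=0,i=2
  .#.## -> #   bit 11 = 1  t=1,i=9
  .#.#. -> .   bit 10 = 0  t=1,i=2
  .#..# -> #   bit 9 = 1  t=1,i=17
  .#... -> .   bit 8 = 0  t=1,i=4
  ..### -> .   bit 7 = 0  t=0,i=6
  ..##. -> #   bit 6 = 1  t=0,i=1
  ..#.# -> .   bit 5 = 0  t=1,i=1
  ..#.. -> .   bit 4 = 0  t=1,i=16
  ...## -> .   bit 3 = 0  t=0,i=5
  ...#. -> #   bit 2 = 1  t=1,i=7
  ....# -> #   bit 1 = 1  t=1,i=6
  ..... -> .   bit 0 = 0  t=6,i=5
  bits 10111001010101010010101001000110 = 3109366342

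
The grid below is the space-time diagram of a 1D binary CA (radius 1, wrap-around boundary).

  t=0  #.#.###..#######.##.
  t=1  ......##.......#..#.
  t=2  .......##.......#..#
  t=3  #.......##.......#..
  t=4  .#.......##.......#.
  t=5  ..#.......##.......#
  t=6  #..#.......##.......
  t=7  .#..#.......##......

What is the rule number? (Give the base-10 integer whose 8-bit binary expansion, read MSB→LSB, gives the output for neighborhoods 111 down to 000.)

  [7] ### => .  t=0,i=5
  [6] ##. => #  t=0,i=6
  [5] #.# => .  t=0,i=1
  [4] #.. => #  t=0,i=7
  [3] .## => .  t=0,i=4
  [2] .#. => .  t=0,i=0
  [1] ..# => .  t=0,i=8
  [0] ... => .  t=1,i=0
  bits 01010000 = 80

80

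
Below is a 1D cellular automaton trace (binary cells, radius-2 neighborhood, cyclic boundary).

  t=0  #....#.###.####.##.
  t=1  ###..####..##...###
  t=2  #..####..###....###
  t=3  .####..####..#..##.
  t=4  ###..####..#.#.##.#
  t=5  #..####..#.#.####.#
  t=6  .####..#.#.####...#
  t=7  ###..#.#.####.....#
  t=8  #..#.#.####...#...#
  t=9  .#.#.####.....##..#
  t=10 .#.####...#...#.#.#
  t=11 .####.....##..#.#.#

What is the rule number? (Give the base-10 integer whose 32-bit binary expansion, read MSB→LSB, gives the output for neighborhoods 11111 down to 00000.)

  ##### -> #   bit 31 = 1  t=1,i=0
  ####. -> .   bit 30 = 0  t=0,i=13
  ###.# -> .   bit 29 = 0  t=0,i=9
  ###.. -> .   bit 28 = 0  t=1,i=2
  ##.## -> .   bit 27 = 0  t=0,i=10
  ##.#. -> #   bit 26 = 1  t=0,i=18
  ##..# -> #   bit 25 = 1  t=1,i=3
  ##... -> .   bit 24 = 0  t=1,i=13
  #.### -> #   bit 23 = 1  t=0,i=7
  #.##. -> #   bit 22 = 1  t=0,i=16
  #.#.# -> #   bit 21 = 1  t=4,i=13
  #.#.. -> #   bit 20 = 1  t=0,i=0
  #..## -> #   bit 19 = 1  t=1,i=4
  #..#. -> .   bit 18 = 0  t=3,i=12
  #...# -> .   bit 17 = 0  t=1,i=14
  #.... -> #   bit 16 = 1  t=0,i=2
  .#### -> #   bit 15 = 1  t=0,i=12
  .###. -> #   bit 14 = 1  t=0,i=8
  .##.# -> #   bit 13 = 1  t=0,i=17
  .##.. -> .   bit 12 = 0  t=1,i=12
  .#.## -> #   bit 11 = 1  t=0,i=6
  .#.#. -> .   bit 10 = 0  t=4,i=12
  .#..# -> .   bit 9 = 0  t=3,i=14
  .#... -> #   bit 8 = 1  t=0,i=1
  ..### -> #   bit 7 = 1  t=1,i=5
  ..##. -> #   bit 6 = 1  t=1,i=11
  ..#.# -> #   bit 5 = 1  t=0,i=5
  ..#.. -> #   bit 4 = 1  t=3,i=13
  ...## -> .   bit 3 = 0  t=1,i=15
  ...#. -> .   bit 2 = 0  t=0,i=4
  ....# -> .   bit 1 = 0  t=0,i=3
  ..... -> .   bit 0 = 0  t=7,i=15
  bits 10000110111110011110100111110000 = 2264525296

2264525296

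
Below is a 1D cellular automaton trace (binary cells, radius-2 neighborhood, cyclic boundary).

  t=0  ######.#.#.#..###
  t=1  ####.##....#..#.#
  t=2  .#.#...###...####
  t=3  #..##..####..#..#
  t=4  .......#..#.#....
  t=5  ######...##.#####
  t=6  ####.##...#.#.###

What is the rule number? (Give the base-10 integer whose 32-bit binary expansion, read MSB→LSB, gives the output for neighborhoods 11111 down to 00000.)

  [31] ##### => #  t=0,i=0
  [30] ####. => .  t=0,i=4
  [29] ###.# => #  t=0,i=5
  [28] ###.. => #  t=2,i=9
  [27] ##.## => .  t=1,i=4
  [26] ##.#. => #  t=0,i=6
  [25] ##..# => .  t=3,i=1
  [24] ##... => #  t=1,i=7
  [23] #.### => #  t=1,i=16
  [22] #.##. => .  t=1,i=5
  [21] #.#.# => .  t=0,i=7
  [20] #.#.. => #  t=0,i=11
  [19] #..## => .  t=0,i=13
  [18] #..#. => #  t=1,i=13
  [17] #...# => .  t=2,i=5
  [16] #.... => #  t=1,i=8
  [15] .#### => .  t=0,i=15
  [14] .###. => #  t=2,i=8
  [13] .##.# => #  t=5,i=10
  [12] .##.. => .  t=1,i=6
  [11] .#.## => #  t=1,i=15
  [10] .#.#. => .  t=0,i=8
  [9] .#..# => .  t=0,i=12
  [8] .#... => #  t=2,i=4
  [7] ..### => #  t=0,i=14
  [6] ..##. => .  t=3,i=3
  [5] ..#.# => #  t=1,i=14
  [4] ..#.. => .  t=1,i=11
  [3] ...## => .  t=2,i=6
  [2] ...#. => .  t=1,i=10
  [1] ....# => #  t=1,i=9
  [0] ..... => #  t=4,i=0
  bits 10110101100101010110100110100011 = 3046468003

3046468003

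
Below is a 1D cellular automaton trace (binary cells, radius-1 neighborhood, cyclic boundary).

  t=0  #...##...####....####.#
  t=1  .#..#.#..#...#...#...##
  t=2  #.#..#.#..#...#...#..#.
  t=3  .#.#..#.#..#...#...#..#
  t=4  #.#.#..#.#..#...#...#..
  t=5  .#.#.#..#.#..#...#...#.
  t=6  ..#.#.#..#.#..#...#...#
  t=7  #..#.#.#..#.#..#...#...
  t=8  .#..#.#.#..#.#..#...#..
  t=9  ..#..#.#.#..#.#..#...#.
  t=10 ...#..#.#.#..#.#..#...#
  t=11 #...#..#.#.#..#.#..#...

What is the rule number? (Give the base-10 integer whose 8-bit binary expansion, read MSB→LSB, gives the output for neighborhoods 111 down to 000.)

56

  nb ###: next=.  (t=0,i=10, bit7=0)
  nb ##.: next=.  (t=0,i=0, bit6=0)
  nb #.#: next=#  (t=0,i=21, bit5=1)
  nb #..: next=#  (t=0,i=1, bit4=1)
  nb .##: next=#  (t=0,i=4, bit3=1)
  nb .#.: next=.  (t=1,i=1, bit2=0)
  nb ..#: next=.  (t=0,i=3, bit1=0)
  nb ...: next=.  (t=0,i=2, bit0=0)
  bits 00111000 = 56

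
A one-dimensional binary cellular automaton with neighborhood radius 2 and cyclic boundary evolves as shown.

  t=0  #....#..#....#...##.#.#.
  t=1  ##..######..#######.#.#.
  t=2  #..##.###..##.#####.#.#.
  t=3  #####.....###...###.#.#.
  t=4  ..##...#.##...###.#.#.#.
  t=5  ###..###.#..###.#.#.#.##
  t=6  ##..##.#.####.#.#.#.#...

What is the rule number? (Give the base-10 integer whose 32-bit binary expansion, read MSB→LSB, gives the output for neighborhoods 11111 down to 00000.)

  [31] ##### => #  t=1,i=6
  [30] ####. => #  t=1,i=8
  [29] ###.# => #  t=1,i=18
  [28] ###.. => .  t=1,i=9
  [27] ##.## => .  t=2,i=5
  [26] ##.#. => .  t=0,i=19
  [25] ##..# => .  t=1,i=2
  [24] ##... => .  t=3,i=5
  [23] #.### => .  t=2,i=6
  [22] #.##. => #  t=1,i=0
  [21] #.#.# => #  t=0,i=20
  [20] #.#.. => #  t=0,i=0
  [19] #..## => #  t=1,i=3
  [18] #..#. => #  t=0,i=7
  [17] #...# => #  t=0,i=15
  [16] #.... => .  t=0,i=2
  [15] .#### => .  t=1,i=5
  [14] .###. => .  t=2,i=7
  [13] .##.# => #  t=0,i=18
  [12] .##.. => .  t=1,i=1
  [11] .#.## => .  t=1,i=23
  [10] .#.#. => .  t=0,i=21
  [9] .#..# => #  t=0,i=6
  [8] .#... => #  t=0,i=1
  [7] ..### => #  t=1,i=4
  [6] ..##. => #  t=0,i=17
  [5] ..#.# => #  t=4,i=7
  [4] ..#.. => #  t=0,i=5
  [3] ...## => #  t=0,i=16
  [2] ...#. => #  t=0,i=4
  [1] ....# => .  t=0,i=3
  [0] ..... => #  t=3,i=7
  bits 11100000011111100010001111111101 = 3766363133

3766363133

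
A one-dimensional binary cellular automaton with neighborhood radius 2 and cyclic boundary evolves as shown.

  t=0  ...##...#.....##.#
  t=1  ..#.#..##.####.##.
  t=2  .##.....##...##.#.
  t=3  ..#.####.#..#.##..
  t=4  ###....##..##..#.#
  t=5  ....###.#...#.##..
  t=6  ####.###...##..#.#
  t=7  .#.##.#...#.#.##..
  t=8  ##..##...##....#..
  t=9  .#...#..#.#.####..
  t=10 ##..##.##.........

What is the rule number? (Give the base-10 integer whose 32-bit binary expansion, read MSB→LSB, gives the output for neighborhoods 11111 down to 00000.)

2886037567

  nb #####: next=#  (t=6,i=1, bit31=1)
  nb ####.: next=.  (t=1,i=12, bit30=0)
  nb ###.#: next=#  (t=1,i=13, bit29=1)
  nb ###..: next=.  (t=4,i=2, bit28=0)
  nb ##.##: next=#  (t=1,i=9, bit27=1)
  nb ##.#.: next=#  (t=0,i=16, bit26=1)
  nb ##..#: next=.  (t=4,i=9, bit25=0)
  nb ##...: next=.  (t=0,i=5, bit24=0)
  nb #.###: next=.  (t=1,i=10, bit23=0)
  nb #.##.: next=.  (t=1,i=15, bit22=0)
  nb #.#.#: next=.  (t=7,i=12, bit21=0)
  nb #.#..: next=.  (t=0,i=17, bit20=0)
  nb #..##: next=.  (t=1,i=6, bit19=0)
  nb #..#.: next=#  (t=3,i=11, bit18=1)
  nb #...#: next=.  (t=0,i=1, bit17=0)
  nb #....: next=#  (t=0,i=10, bit16=1)
  nb .####: next=.  (t=1,i=11, bit15=0)
  nb .###.: next=#  (t=5,i=5, bit14=1)
  nb .##.#: next=#  (t=0,i=15, bit13=1)
  nb .##..: next=#  (t=0,i=4, bit12=1)
  nb .#.##: next=.  (t=3,i=3, bit11=0)
  nb .#.#.: next=.  (t=1,i=3, bit10=0)
  nb .#..#: next=.  (t=1,i=5, bit9=0)
  nb .#...: next=.  (t=0,i=0, bit8=0)
  nb ..###: next=.  (t=5,i=4, bit7=0)
  nb ..##.: next=.  (t=0,i=3, bit6=0)
  nb ..#.#: next=#  (t=1,i=2, bit5=1)
  nb ..#..: next=#  (t=0,i=8, bit4=1)
  nb ...##: next=#  (t=0,i=2, bit3=1)
  nb ...#.: next=#  (t=0,i=7, bit2=1)
  nb ....#: next=#  (t=0,i=12, bit1=1)
  nb .....: next=#  (t=0,i=11, bit0=1)
  bits 10101100000001010111000000111111 = 2886037567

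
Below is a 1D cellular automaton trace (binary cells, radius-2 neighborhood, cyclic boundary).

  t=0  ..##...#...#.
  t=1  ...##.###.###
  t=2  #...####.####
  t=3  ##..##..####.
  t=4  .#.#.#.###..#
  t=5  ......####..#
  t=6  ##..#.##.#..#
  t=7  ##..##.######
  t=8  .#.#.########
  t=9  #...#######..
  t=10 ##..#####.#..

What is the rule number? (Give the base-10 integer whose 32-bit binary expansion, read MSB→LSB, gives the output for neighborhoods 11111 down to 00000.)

2644114358

  nb #####: next=#  (t=2,i=11, bit31=1)
  nb ####.: next=.  (t=2,i=6, bit30=0)
  nb ###.#: next=.  (t=1,i=8, bit29=0)
  nb ###..: next=#  (t=1,i=12, bit28=1)
  nb ##.##: next=#  (t=1,i=5, bit27=1)
  nb ##.#.: next=#  (t=6,i=8, bit26=1)
  nb ##..#: next=.  (t=3,i=2, bit25=0)
  nb ##...: next=#  (t=0,i=4, bit24=1)
  nb #.###: next=#  (t=1,i=6, bit23=1)
  nb #.##.: next=.  (t=3,i=0, bit22=0)
  nb #.#.#: next=.  (t=4,i=1, bit21=0)
  nb #.#..: next=#  (t=6,i=9, bit20=1)
  nb #..##: next=#  (t=3,i=3, bit19=1)
  nb #..#.: next=.  (t=4,i=11, bit18=0)
  nb #...#: next=.  (t=0,i=0, bit17=0)
  nb #....: next=#  (t=5,i=1, bit16=1)
  nb .####: next=#  (t=2,i=5, bit15=1)
  nb .###.: next=#  (t=1,i=7, bit14=1)
  nb .##.#: next=#  (t=1,i=4, bit13=1)
  nb .##..: next=#  (t=0,i=3, bit12=1)
  nb .#.##: next=#  (t=4,i=6, bit11=1)
  nb .#.#.: next=.  (t=4,i=0, bit10=0)
  nb .#..#: next=#  (t=6,i=10, bit9=1)
  nb .#...: next=#  (t=0,i=8, bit8=1)
  nb ..###: next=#  (t=2,i=4, bit7=1)
  nb ..##.: next=.  (t=0,i=2, bit6=0)
  nb ..#.#: next=#  (t=4,i=12, bit5=1)
  nb ..#..: next=#  (t=0,i=7, bit4=1)
  nb ...##: next=.  (t=0,i=1, bit3=0)
  nb ...#.: next=#  (t=0,i=6, bit2=1)
  nb ....#: next=#  (t=5,i=4, bit1=1)
  nb .....: next=.  (t=5,i=2, bit0=0)
  bits 10011101100110011111101110110110 = 2644114358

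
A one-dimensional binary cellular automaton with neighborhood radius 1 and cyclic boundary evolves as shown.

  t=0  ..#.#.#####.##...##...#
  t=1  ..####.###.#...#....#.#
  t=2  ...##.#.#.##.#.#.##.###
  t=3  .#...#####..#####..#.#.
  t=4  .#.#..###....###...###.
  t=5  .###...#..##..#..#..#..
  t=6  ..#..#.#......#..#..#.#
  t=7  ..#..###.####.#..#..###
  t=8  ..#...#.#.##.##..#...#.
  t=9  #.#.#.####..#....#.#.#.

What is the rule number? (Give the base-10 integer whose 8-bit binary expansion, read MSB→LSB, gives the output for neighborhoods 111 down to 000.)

165

  ###|#  b7=1 t=0,i=7
  ##.|.  b6=0 t=0,i=10
  #.#|#  b5=1 t=0,i=3
  #..|.  b4=0 t=0,i=0
  .##|.  b3=0 t=0,i=6
  .#.|#  b2=1 t=0,i=2
  ..#|.  b1=0 t=0,i=1
  ...|#  b0=1 t=0,i=15
  bits 10100101 = 165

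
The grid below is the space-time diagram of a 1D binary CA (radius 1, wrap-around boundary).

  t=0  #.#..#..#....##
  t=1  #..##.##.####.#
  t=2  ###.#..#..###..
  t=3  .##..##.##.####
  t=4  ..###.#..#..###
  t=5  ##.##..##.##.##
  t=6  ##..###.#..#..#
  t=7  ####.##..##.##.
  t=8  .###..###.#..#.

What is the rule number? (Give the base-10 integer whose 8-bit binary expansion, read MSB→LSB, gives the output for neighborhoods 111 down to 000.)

211

  ###|#  b7=1 t=0,i=14
  ##.|#  b6=1 t=0,i=0
  #.#|.  b5=0 t=0,i=1
  #..|#  b4=1 t=0,i=3
  .##|.  b3=0 t=0,i=13
  .#.|.  b2=0 t=0,i=2
  ..#|#  b1=1 t=0,i=4
  ...|#  b0=1 t=0,i=10
  bits 11010011 = 211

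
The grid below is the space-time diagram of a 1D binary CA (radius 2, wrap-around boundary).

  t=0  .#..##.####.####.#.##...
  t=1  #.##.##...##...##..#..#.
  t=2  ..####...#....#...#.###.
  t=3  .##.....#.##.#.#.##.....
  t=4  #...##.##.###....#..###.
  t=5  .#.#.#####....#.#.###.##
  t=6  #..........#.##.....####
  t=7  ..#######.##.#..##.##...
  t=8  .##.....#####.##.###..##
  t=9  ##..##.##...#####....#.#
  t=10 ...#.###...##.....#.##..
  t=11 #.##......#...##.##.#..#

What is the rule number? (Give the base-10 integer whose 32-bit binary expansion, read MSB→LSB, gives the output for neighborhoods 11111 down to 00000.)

  #####|.  b31=0 t=5,i=7
  ####.|.  b30=0 t=0,i=9
  ###.#|#  b29=1 t=0,i=10
  ###..|.  b28=0 t=2,i=5
  ##.##|#  b27=1 t=0,i=6
  ##.#.|#  b26=1 t=0,i=16
  ##..#|.  b25=0 t=1,i=17
  ##...|.  b24=0 t=0,i=21
  #.###|.  b23=0 t=0,i=7
  #.##.|#  b22=1 t=0,i=19
  #.#.#|.  b21=0 t=0,i=17
  #.#..|.  b20=0 t=4,i=0
  #..##|#  b19=1 t=0,i=3
  #..#.|#  b18=1 t=1,i=18
  #...#|.  b17=0 t=1,i=8
  #....|#  b16=1 t=0,i=22
  .####|.  b15=0 t=0,i=8
  .###.|.  b14=0 t=2,i=21
  .##.#|#  b13=1 t=0,i=5
  .##..|.  b12=0 t=0,i=20
  .#.##|.  b11=0 t=0,i=18
  .#.#.|.  b10=0 t=1,i=23
  .#..#|#  b9=1 t=0,i=2
  .#...|#  b8=1 t=2,i=10
  ..###|#  b7=1 t=2,i=2
  ..##.|.  b6=0 t=0,i=4
  ..#.#|#  b5=1 t=1,i=22
  ..#..|.  b4=0 t=0,i=1
  ...##|#  b3=1 t=1,i=9
  ...#.|#  b2=1 t=0,i=0
  ....#|.  b1=0 t=0,i=23
  .....|#  b0=1 t=3,i=5
  bits 00101100010011010010001110101101 = 743252909

743252909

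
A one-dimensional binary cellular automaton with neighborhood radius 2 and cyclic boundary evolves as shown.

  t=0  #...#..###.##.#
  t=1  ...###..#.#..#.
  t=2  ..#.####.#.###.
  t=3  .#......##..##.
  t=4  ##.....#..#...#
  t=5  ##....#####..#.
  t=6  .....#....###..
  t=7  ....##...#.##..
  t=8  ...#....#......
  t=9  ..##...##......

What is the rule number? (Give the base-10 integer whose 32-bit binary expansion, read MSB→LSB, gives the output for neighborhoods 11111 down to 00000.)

  [31] ##### => .  t=5,i=8
  [30] ####. => .  t=2,i=6
  [29] ###.# => .  t=0,i=9
  [28] ###.. => #  t=1,i=5
  [27] ##.## => #  t=0,i=10
  [26] ##.#. => #  t=2,i=8
  [25] ##..# => #  t=1,i=6
  [24] ##... => .  t=0,i=1
  [23] #.### => .  t=2,i=4
  [22] #.##. => .  t=0,i=11
  [21] #.#.# => #  t=2,i=9
  [20] #.#.. => .  t=1,i=10
  [19] #..## => .  t=0,i=6
  [18] #..#. => #  t=1,i=7
  [17] #...# => .  t=0,i=2
  [16] #.... => .  t=1,i=0
  [15] .#### => .  t=2,i=5
  [14] .###. => #  t=0,i=8
  [13] .##.# => .  t=0,i=12
  [12] .##.. => .  t=0,i=0
  [11] .#.## => .  t=2,i=3
  [10] .#.#. => #  t=1,i=9
  [9] .#..# => #  t=0,i=5
  [8] .#... => .  t=1,i=14
  [7] ..### => .  t=0,i=7
  [6] ..##. => .  t=3,i=8
  [5] ..#.# => .  t=1,i=8
  [4] ..#.. => #  t=0,i=4
  [3] ...## => #  t=1,i=2
  [2] ...#. => #  t=0,i=3
  [1] ....# => .  t=1,i=1
  [0] ..... => .  t=3,i=4
  bits 00011110001001000100011000011100 = 505693724

505693724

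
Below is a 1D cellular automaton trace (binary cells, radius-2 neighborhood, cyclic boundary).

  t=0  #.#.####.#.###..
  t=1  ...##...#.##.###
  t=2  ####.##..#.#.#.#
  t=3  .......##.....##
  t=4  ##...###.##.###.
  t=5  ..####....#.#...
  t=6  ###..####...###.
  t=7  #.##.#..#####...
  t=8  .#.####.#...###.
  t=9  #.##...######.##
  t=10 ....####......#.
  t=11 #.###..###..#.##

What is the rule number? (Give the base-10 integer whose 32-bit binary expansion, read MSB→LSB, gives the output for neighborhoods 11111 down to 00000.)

395783130

  ##### -> .   bit 31 = 0  t=2,i=1
  ####. -> .   bit 30 = 0  t=0,i=6
  ###.# -> .   bit 29 = 0  t=0,i=7
  ###.. -> #   bit 28 = 1  t=0,i=13
  ##.## -> .   bit 27 = 0  t=1,i=12
  ##.#. -> #   bit 26 = 1  t=0,i=8
  ##..# -> #   bit 25 = 1  t=0,i=14
  ##... -> #   bit 24 = 1  t=1,i=0
  #.### -> #   bit 23 = 1  t=0,i=4
  #.##. -> .   bit 22 = 0  t=1,i=10
  #.#.# -> .   bit 21 = 0  t=0,i=2
  #.#.. -> #   bit 20 = 1  t=5,i=12
  #..## -> .   bit 19 = 0  t=6,i=4
  #..#. -> #   bit 18 = 1  t=0,i=15
  #...# -> #   bit 17 = 1  t=1,i=1
  #.... -> #   bit 16 = 1  t=3,i=1
  .#### -> .   bit 15 = 0  t=0,i=5
  .###. -> .   bit 14 = 0  t=0,i=12
  .##.# -> #   bit 13 = 1  t=1,i=11
  .##.. -> .   bit 12 = 0  t=1,i=4
  .#.## -> #   bit 11 = 1  t=0,i=3
  .#.#. -> .   bit 10 = 0  t=0,i=1
  .#..# -> #   bit 9 = 1  t=7,i=6
  .#... -> #   bit 8 = 1  t=5,i=13
  ..### -> #   bit 7 = 1  t=4,i=5
  ..##. -> #   bit 6 = 1  t=1,i=3
  ..#.# -> .   bit 5 = 0  t=0,i=0
  ..#.. -> #   bit 4 = 1  t=10,i=14
  ...## -> #   bit 3 = 1  t=1,i=2
  ...#. -> .   bit 2 = 0  t=1,i=7
  ....# -> #   bit 1 = 1  t=3,i=5
  ..... -> .   bit 0 = 0  t=3,i=2
  bits 00010111100101110010101111011010 = 395783130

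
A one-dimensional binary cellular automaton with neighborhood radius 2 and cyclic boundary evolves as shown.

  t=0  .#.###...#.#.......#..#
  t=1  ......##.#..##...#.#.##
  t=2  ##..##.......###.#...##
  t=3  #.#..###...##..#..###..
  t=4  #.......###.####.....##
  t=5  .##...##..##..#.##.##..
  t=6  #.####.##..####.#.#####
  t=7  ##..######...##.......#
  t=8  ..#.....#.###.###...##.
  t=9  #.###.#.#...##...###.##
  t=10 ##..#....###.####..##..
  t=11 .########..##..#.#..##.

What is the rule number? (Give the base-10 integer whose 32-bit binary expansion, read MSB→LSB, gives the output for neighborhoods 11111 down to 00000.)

1799819578

  ##### -> .   bit 31 = 0  t=6,i=20
  ####. -> #   bit 30 = 1  t=2,i=0
  ###.# -> #   bit 29 = 1  t=2,i=15
  ###.. -> .   bit 28 = 0  t=0,i=5
  ##.## -> #   bit 27 = 1  t=4,i=11
  ##.#. -> .   bit 26 = 0  t=1,i=8
  ##..# -> #   bit 25 = 1  t=2,i=2
  ##... -> #   bit 24 = 1  t=0,i=6
  #.### -> .   bit 23 = 0  t=0,i=3
  #.##. -> #   bit 22 = 1  t=1,i=21
  #.#.# -> .   bit 21 = 0  t=0,i=1
  #.#.. -> .   bit 20 = 0  t=0,i=11
  #..## -> .   bit 19 = 0  t=1,i=11
  #..#. -> #   bit 18 = 1  t=0,i=21
  #...# -> #   bit 17 = 1  t=0,i=7
  #.... -> #   bit 16 = 1  t=0,i=13
  .#### -> .   bit 15 = 0  t=2,i=22
  .###. -> .   bit 14 = 0  t=0,i=4
  .##.# -> .   bit 13 = 0  t=1,i=7
  .##.. -> #   bit 12 = 1  t=1,i=13
  .#.## -> .   bit 11 = 0  t=0,i=2
  .#.#. -> .   bit 10 = 0  t=0,i=0
  .#..# -> .   bit 9 = 0  t=0,i=20
  .#... -> #   bit 8 = 1  t=0,i=12
  ..### -> .   bit 7 = 0  t=2,i=13
  ..##. -> .   bit 6 = 0  t=1,i=6
  ..#.# -> #   bit 5 = 1  t=0,i=9
  ..#.. -> #   bit 4 = 1  t=0,i=19
  ...## -> #   bit 3 = 1  t=1,i=5
  ...#. -> .   bit 2 = 0  t=0,i=8
  ....# -> #   bit 1 = 1  t=0,i=17
  ..... -> .   bit 0 = 0  t=0,i=14
  bits 01101011010001110001000100111010 = 1799819578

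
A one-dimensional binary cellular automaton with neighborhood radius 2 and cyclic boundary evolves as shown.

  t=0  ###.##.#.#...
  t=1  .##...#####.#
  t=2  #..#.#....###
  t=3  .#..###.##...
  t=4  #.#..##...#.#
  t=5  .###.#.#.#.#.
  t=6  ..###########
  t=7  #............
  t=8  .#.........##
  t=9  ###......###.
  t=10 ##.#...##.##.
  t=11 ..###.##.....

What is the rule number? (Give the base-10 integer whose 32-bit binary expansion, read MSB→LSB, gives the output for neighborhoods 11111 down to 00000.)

665866062

  [31] ##### => .  t=1,i=8
  [30] ####. => .  t=1,i=9
  [29] ###.# => #  t=0,i=2
  [28] ###.. => .  t=2,i=0
  [27] ##.## => .  t=0,i=3
  [26] ##.#. => #  t=0,i=6
  [25] ##..# => #  t=2,i=1
  [24] ##... => #  t=1,i=3
  [23] #.### => #  t=9,i=0
  [22] #.##. => .  t=0,i=4
  [21] #.#.# => #  t=0,i=7
  [20] #.#.. => #  t=0,i=9
  [19] #..## => .  t=3,i=3
  [18] #..#. => .  t=2,i=2
  [17] #...# => .  t=0,i=11
  [16] #.... => .  t=2,i=7
  [15] .#### => .  t=1,i=7
  [14] .###. => #  t=0,i=1
  [13] .##.# => .  t=0,i=5
  [12] .##.. => .  t=1,i=2
  [11] .#.## => #  t=1,i=0
  [10] .#.#. => #  t=0,i=8
  [9] .#..# => #  t=3,i=2
  [8] .#... => #  t=0,i=10
  [7] ..### => .  t=0,i=0
  [6] ..##. => #  t=4,i=5
  [5] ..#.# => .  t=2,i=3
  [4] ..#.. => .  t=3,i=1
  [3] ...## => #  t=0,i=12
  [2] ...#. => #  t=3,i=0
  [1] ....# => #  t=2,i=8
  [0] ..... => .  t=7,i=3
  bits 00100111101100000100111101001110 = 665866062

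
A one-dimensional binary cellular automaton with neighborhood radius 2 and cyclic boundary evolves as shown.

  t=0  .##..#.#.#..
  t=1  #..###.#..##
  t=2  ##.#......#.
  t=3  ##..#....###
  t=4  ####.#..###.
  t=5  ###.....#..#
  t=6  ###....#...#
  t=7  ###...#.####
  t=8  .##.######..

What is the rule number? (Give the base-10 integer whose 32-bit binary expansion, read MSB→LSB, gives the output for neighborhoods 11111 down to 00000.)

  ##### -> .   bit 31 = 0  t=3,i=11
  ####. -> #   bit 30 = 1  t=3,i=0
  ###.# -> .   bit 29 = 0  t=1,i=5
  ###.. -> #   bit 28 = 1  t=1,i=0
  ##.## -> #   bit 27 = 1  t=4,i=11
  ##.#. -> .   bit 26 = 0  t=1,i=6
  ##..# -> #   bit 25 = 1  t=0,i=3
  ##... -> .   bit 24 = 0  t=5,i=3
  #.### -> #   bit 23 = 1  t=4,i=0
  #.##. -> #   bit 22 = 1  t=2,i=0
  #.#.# -> #   bit 21 = 1  t=0,i=7
  #.#.. -> .   bit 20 = 0  t=0,i=9
  #..## -> .   bit 19 = 0  t=1,i=2
  #..#. -> #   bit 18 = 1  t=0,i=4
  #...# -> #   bit 17 = 1  t=0,i=11
  #.... -> .   bit 16 = 0  t=2,i=5
  .#### -> #   bit 15 = 1  t=3,i=10
  .###. -> .   bit 14 = 0  t=1,i=4
  .##.# -> #   bit 13 = 1  t=2,i=1
  .##.. -> .   bit 12 = 0  t=0,i=2
  .#.## -> #   bit 11 = 1  t=2,i=11
  .#.#. -> .   bit 10 = 0  t=0,i=6
  .#..# -> .   bit 9 = 0  t=1,i=8
  .#... -> #   bit 8 = 1  t=0,i=10
  ..### -> #   bit 7 = 1  t=1,i=3
  ..##. -> .   bit 6 = 0  t=0,i=1
  ..#.# -> #   bit 5 = 1  t=0,i=5
  ..#.. -> .   bit 4 = 0  t=3,i=4
  ...## -> #   bit 3 = 1  t=0,i=0
  ...#. -> #   bit 2 = 1  t=2,i=9
  ....# -> .   bit 1 = 0  t=2,i=8
  ..... -> .   bit 0 = 0  t=2,i=6
  bits 01011010111001101010100110101100 = 1525066156

1525066156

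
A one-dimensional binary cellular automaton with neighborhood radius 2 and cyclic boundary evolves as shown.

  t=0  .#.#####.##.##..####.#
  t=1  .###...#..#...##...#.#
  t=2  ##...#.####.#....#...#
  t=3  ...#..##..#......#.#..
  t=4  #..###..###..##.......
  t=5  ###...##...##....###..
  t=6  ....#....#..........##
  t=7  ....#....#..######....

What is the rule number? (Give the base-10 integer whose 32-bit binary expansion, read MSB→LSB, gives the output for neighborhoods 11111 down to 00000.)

  nb #####: next=.  (t=0,i=5, bit31=0)
  nb ####.: next=.  (t=0,i=6, bit30=0)
  nb ###.#: next=#  (t=0,i=7, bit29=1)
  nb ###..: next=.  (t=1,i=3, bit28=0)
  nb ##.##: next=.  (t=0,i=8, bit27=0)
  nb ##.#.: next=.  (t=0,i=20, bit26=0)
  nb ##..#: next=#  (t=0,i=14, bit25=1)
  nb ##...: next=.  (t=1,i=4, bit24=0)
  nb #.###: next=#  (t=0,i=3, bit23=1)
  nb #.##.: next=.  (t=0,i=9, bit22=0)
  nb #.#.#: next=#  (t=0,i=1, bit21=1)
  nb #.#..: next=.  (t=2,i=12, bit20=0)
  nb #..##: next=#  (t=0,i=15, bit19=1)
  nb #..#.: next=#  (t=1,i=9, bit18=1)
  nb #...#: next=#  (t=1,i=5, bit17=1)
  nb #....: next=.  (t=2,i=14, bit16=0)
  nb .####: next=.  (t=0,i=4, bit15=0)
  nb .###.: next=.  (t=1,i=2, bit14=0)
  nb .##.#: next=#  (t=0,i=10, bit13=1)
  nb .##..: next=.  (t=0,i=13, bit12=0)
  nb .#.##: next=#  (t=0,i=2, bit11=1)
  nb .#.#.: next=.  (t=0,i=0, bit10=0)
  nb .#..#: next=#  (t=1,i=8, bit9=1)
  nb .#...: next=.  (t=1,i=11, bit8=0)
  nb ..###: next=.  (t=0,i=16, bit7=0)
  nb ..##.: next=.  (t=1,i=14, bit6=0)
  nb ..#.#: next=.  (t=1,i=19, bit5=0)
  nb ..#..: next=#  (t=1,i=7, bit4=1)
  nb ...##: next=.  (t=1,i=13, bit3=0)
  nb ...#.: next=.  (t=1,i=6, bit2=0)
  nb ....#: next=.  (t=2,i=15, bit1=0)
  nb .....: next=#  (t=3,i=0, bit0=1)
  bits 00100010101011100010101000010001 = 581839377

581839377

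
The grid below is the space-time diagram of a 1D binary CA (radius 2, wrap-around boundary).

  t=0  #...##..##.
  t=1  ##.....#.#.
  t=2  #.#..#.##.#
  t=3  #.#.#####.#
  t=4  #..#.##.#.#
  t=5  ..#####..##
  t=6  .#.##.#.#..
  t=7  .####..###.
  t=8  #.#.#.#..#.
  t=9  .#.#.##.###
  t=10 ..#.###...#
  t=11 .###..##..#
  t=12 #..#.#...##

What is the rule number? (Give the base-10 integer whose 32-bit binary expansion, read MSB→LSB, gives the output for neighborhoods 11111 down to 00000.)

2975640882

  [31] ##### => #  t=3,i=6
  [30] ####. => .  t=3,i=7
  [29] ###.# => #  t=3,i=8
  [28] ###.. => #  t=5,i=6
  [27] ##.## => .  t=2,i=9
  [26] ##.#. => .  t=0,i=10
  [25] ##..# => .  t=0,i=6
  [24] ##... => #  t=1,i=2
  [23] #.### => .  t=3,i=4
  [22] #.##. => #  t=1,i=0
  [21] #.#.# => .  t=1,i=9
  [20] #.#.. => #  t=0,i=0
  [19] #..## => #  t=0,i=7
  [18] #..#. => #  t=2,i=4
  [17] #...# => .  t=0,i=2
  [16] #.... => .  t=1,i=3
  [15] .#### => #  t=3,i=5
  [14] .###. => .  t=7,i=8
  [13] .##.# => #  t=0,i=9
  [12] .##.. => .  t=0,i=5
  [11] .#.## => #  t=1,i=10
  [10] .#.#. => #  t=1,i=8
  [9] .#..# => .  t=2,i=3
  [8] .#... => #  t=0,i=1
  [7] ..### => .  t=5,i=2
  [6] ..##. => .  t=0,i=4
  [5] ..#.# => #  t=1,i=7
  [4] ..#.. => #  t=10,i=10
  [3] ...## => .  t=0,i=3
  [2] ...#. => .  t=1,i=6
  [1] ....# => #  t=1,i=5
  [0] ..... => .  t=1,i=4
  bits 10110001010111001010110100110010 = 2975640882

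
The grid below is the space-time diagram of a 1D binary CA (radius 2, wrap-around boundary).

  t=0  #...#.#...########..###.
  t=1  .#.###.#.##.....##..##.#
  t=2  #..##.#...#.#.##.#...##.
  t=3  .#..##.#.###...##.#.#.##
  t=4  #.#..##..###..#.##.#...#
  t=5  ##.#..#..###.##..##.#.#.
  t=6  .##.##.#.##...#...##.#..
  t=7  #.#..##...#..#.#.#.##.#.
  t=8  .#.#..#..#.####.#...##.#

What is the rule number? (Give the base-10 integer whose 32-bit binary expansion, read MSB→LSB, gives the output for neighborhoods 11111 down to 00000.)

  ##### -> .   bit 31 = 0  t=0,i=12
  ####. -> #   bit 30 = 1  t=0,i=16
  ###.# -> .   bit 29 = 0  t=0,i=22
  ###.. -> #   bit 28 = 1  t=0,i=17
  ##.## -> .   bit 27 = 0  t=5,i=12
  ##.#. -> #   bit 26 = 1  t=0,i=23
  ##..# -> .   bit 25 = 0  t=0,i=18
  ##... -> .   bit 24 = 0  t=1,i=11
  #.### -> #   bit 23 = 1  t=1,i=3
  #.##. -> .   bit 22 = 0  t=1,i=9
  #.#.# -> .   bit 21 = 0  t=1,i=1
  #.#.. -> .   bit 20 = 0  t=0,i=0
  #..## -> .   bit 19 = 0  t=0,i=19
  #..#. -> #   bit 18 = 1  t=4,i=13
  #...# -> .   bit 17 = 0  t=0,i=2
  #.... -> #   bit 16 = 1  t=1,i=12
  .#### -> .   bit 15 = 0  t=0,i=11
  .###. -> #   bit 14 = 1  t=0,i=21
  .##.# -> #   bit 13 = 1  t=1,i=21
  .##.. -> #   bit 12 = 1  t=1,i=10
  .#.## -> .   bit 11 = 0  t=1,i=2
  .#.#. -> #   bit 10 = 1  t=0,i=5
  .#..# -> #   bit 9 = 1  t=2,i=1
  .#... -> #   bit 8 = 1  t=0,i=1
  ..### -> #   bit 7 = 1  t=0,i=10
  ..##. -> .   bit 6 = 0  t=1,i=16
  ..#.# -> #   bit 5 = 1  t=0,i=4
  ..#.. -> .   bit 4 = 0  t=5,i=6
  ...## -> #   bit 3 = 1  t=0,i=9
  ...#. -> #   bit 2 = 1  t=0,i=3
  ....# -> #   bit 1 = 1  t=1,i=14
  ..... -> .   bit 0 = 0  t=1,i=13
  bits 01010100100001010111011110101110 = 1418033070

1418033070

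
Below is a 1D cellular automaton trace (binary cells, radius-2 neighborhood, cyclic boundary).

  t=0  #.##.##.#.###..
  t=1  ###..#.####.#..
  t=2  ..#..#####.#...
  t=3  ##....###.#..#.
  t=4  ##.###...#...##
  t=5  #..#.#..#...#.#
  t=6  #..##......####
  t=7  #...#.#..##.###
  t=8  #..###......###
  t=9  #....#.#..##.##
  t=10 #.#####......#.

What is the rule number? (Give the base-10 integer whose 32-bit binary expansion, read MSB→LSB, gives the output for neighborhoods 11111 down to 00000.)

3571555374

  ##### -> #   bit 31 = 1  t=2,i=7
  ####. -> #   bit 30 = 1  t=1,i=9
  ###.# -> .   bit 29 = 0  t=1,i=10
  ###.. -> #   bit 28 = 1  t=0,i=12
  ##.## -> .   bit 27 = 0  t=0,i=4
  ##.#. -> #   bit 26 = 1  t=0,i=7
  ##..# -> .   bit 25 = 0  t=0,i=13
  ##... -> .   bit 24 = 0  t=3,i=2
  #.### -> #   bit 23 = 1  t=0,i=10
  #.##. -> #   bit 22 = 1  t=0,i=2
  #.#.# -> #   bit 21 = 1  t=0,i=8
  #.#.. -> .   bit 20 = 0  t=1,i=12
  #..## -> .   bit 19 = 0  t=1,i=14
  #..#. -> .   bit 18 = 0  t=0,i=14
  #...# -> .   bit 17 = 0  t=4,i=7
  #.... -> #   bit 16 = 1  t=2,i=13
  .#### -> #   bit 15 = 1  t=1,i=8
  .###. -> .   bit 14 = 0  t=0,i=11
  .##.# -> .   bit 13 = 0  t=0,i=3
  .##.. -> #   bit 12 = 1  t=3,i=1
  .#.## -> #   bit 11 = 1  t=0,i=1
  .#.#. -> #   bit 10 = 1  t=5,i=4
  .#..# -> .   bit 9 = 0  t=1,i=13
  .#... -> .   bit 8 = 0  t=2,i=12
  ..### -> .   bit 7 = 0  t=1,i=0
  ..##. -> .   bit 6 = 0  t=6,i=3
  ..#.# -> #   bit 5 = 1  t=0,i=0
  ..#.. -> .   bit 4 = 0  t=2,i=2
  ...## -> #   bit 3 = 1  t=3,i=5
  ...#. -> #   bit 2 = 1  t=2,i=1
  ....# -> #   bit 1 = 1  t=2,i=0
  ..... -> .   bit 0 = 0  t=2,i=14
  bits 11010100111000011001110000101110 = 3571555374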